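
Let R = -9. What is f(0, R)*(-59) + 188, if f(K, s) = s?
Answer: 719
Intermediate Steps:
f(0, R)*(-59) + 188 = -9*(-59) + 188 = 531 + 188 = 719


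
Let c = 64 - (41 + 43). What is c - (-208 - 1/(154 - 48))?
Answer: 19929/106 ≈ 188.01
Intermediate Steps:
c = -20 (c = 64 - 1*84 = 64 - 84 = -20)
c - (-208 - 1/(154 - 48)) = -20 - (-208 - 1/(154 - 48)) = -20 - (-208 - 1/106) = -20 - 1*(-22049/106) = -20 + 22049/106 = 19929/106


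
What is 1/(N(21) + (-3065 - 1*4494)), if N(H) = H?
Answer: -1/7538 ≈ -0.00013266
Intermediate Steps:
1/(N(21) + (-3065 - 1*4494)) = 1/(21 + (-3065 - 1*4494)) = 1/(21 + (-3065 - 4494)) = 1/(21 - 7559) = 1/(-7538) = -1/7538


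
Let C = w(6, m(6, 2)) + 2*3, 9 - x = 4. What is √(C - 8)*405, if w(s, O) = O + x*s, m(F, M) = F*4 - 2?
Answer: 2025*√2 ≈ 2863.8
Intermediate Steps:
x = 5 (x = 9 - 1*4 = 9 - 4 = 5)
m(F, M) = -2 + 4*F (m(F, M) = 4*F - 2 = -2 + 4*F)
w(s, O) = O + 5*s
C = 58 (C = ((-2 + 4*6) + 5*6) + 2*3 = ((-2 + 24) + 30) + 6 = (22 + 30) + 6 = 52 + 6 = 58)
√(C - 8)*405 = √(58 - 8)*405 = √50*405 = (5*√2)*405 = 2025*√2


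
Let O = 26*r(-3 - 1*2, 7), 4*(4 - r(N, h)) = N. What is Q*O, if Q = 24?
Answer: 3276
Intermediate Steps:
r(N, h) = 4 - N/4
O = 273/2 (O = 26*(4 - (-3 - 1*2)/4) = 26*(4 - (-3 - 2)/4) = 26*(4 - ¼*(-5)) = 26*(4 + 5/4) = 26*(21/4) = 273/2 ≈ 136.50)
Q*O = 24*(273/2) = 3276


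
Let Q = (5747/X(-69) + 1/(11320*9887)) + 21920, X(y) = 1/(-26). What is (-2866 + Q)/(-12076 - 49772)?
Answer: 14590896069119/6922080112320 ≈ 2.1079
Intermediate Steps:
X(y) = -1/26
Q = -14270130941679/111920840 (Q = (5747/(-1/26) + 1/(11320*9887)) + 21920 = (5747*(-26) + (1/11320)*(1/9887)) + 21920 = (-149422 + 1/111920840) + 21920 = -16723435754479/111920840 + 21920 = -14270130941679/111920840 ≈ -1.2750e+5)
(-2866 + Q)/(-12076 - 49772) = (-2866 - 14270130941679/111920840)/(-12076 - 49772) = -14590896069119/111920840/(-61848) = -14590896069119/111920840*(-1/61848) = 14590896069119/6922080112320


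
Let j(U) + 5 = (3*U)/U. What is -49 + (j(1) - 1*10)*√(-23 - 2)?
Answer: -49 - 60*I ≈ -49.0 - 60.0*I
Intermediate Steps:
j(U) = -2 (j(U) = -5 + (3*U)/U = -5 + 3 = -2)
-49 + (j(1) - 1*10)*√(-23 - 2) = -49 + (-2 - 1*10)*√(-23 - 2) = -49 + (-2 - 10)*√(-25) = -49 - 60*I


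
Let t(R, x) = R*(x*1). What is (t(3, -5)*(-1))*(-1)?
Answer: -15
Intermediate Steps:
t(R, x) = R*x
(t(3, -5)*(-1))*(-1) = ((3*(-5))*(-1))*(-1) = -15*(-1)*(-1) = 15*(-1) = -15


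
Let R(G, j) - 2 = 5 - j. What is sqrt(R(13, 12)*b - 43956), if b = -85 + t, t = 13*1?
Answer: 6*I*sqrt(1211) ≈ 208.8*I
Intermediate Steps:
R(G, j) = 7 - j (R(G, j) = 2 + (5 - j) = 7 - j)
t = 13
b = -72 (b = -85 + 13 = -72)
sqrt(R(13, 12)*b - 43956) = sqrt((7 - 1*12)*(-72) - 43956) = sqrt((7 - 12)*(-72) - 43956) = sqrt(-5*(-72) - 43956) = sqrt(360 - 43956) = sqrt(-43596) = 6*I*sqrt(1211)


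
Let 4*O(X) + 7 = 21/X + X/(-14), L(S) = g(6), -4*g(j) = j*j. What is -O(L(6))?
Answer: 365/168 ≈ 2.1726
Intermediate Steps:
g(j) = -j²/4 (g(j) = -j*j/4 = -j²/4)
L(S) = -9 (L(S) = -¼*6² = -¼*36 = -9)
O(X) = -7/4 - X/56 + 21/(4*X) (O(X) = -7/4 + (21/X + X/(-14))/4 = -7/4 + (21/X + X*(-1/14))/4 = -7/4 + (21/X - X/14)/4 = -7/4 + (-X/56 + 21/(4*X)) = -7/4 - X/56 + 21/(4*X))
-O(L(6)) = -(294 - 1*(-9)*(98 - 9))/(56*(-9)) = -(-1)*(294 - 1*(-9)*89)/(56*9) = -(-1)*(294 + 801)/(56*9) = -(-1)*1095/(56*9) = -1*(-365/168) = 365/168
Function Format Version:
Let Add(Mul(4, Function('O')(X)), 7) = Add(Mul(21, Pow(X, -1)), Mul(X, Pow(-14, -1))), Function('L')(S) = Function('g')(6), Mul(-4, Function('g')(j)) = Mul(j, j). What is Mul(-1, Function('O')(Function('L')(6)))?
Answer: Rational(365, 168) ≈ 2.1726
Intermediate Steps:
Function('g')(j) = Mul(Rational(-1, 4), Pow(j, 2)) (Function('g')(j) = Mul(Rational(-1, 4), Mul(j, j)) = Mul(Rational(-1, 4), Pow(j, 2)))
Function('L')(S) = -9 (Function('L')(S) = Mul(Rational(-1, 4), Pow(6, 2)) = Mul(Rational(-1, 4), 36) = -9)
Function('O')(X) = Add(Rational(-7, 4), Mul(Rational(-1, 56), X), Mul(Rational(21, 4), Pow(X, -1))) (Function('O')(X) = Add(Rational(-7, 4), Mul(Rational(1, 4), Add(Mul(21, Pow(X, -1)), Mul(X, Pow(-14, -1))))) = Add(Rational(-7, 4), Mul(Rational(1, 4), Add(Mul(21, Pow(X, -1)), Mul(X, Rational(-1, 14))))) = Add(Rational(-7, 4), Mul(Rational(1, 4), Add(Mul(21, Pow(X, -1)), Mul(Rational(-1, 14), X)))) = Add(Rational(-7, 4), Add(Mul(Rational(-1, 56), X), Mul(Rational(21, 4), Pow(X, -1)))) = Add(Rational(-7, 4), Mul(Rational(-1, 56), X), Mul(Rational(21, 4), Pow(X, -1))))
Mul(-1, Function('O')(Function('L')(6))) = Mul(-1, Mul(Rational(1, 56), Pow(-9, -1), Add(294, Mul(-1, -9, Add(98, -9))))) = Mul(-1, Mul(Rational(1, 56), Rational(-1, 9), Add(294, Mul(-1, -9, 89)))) = Mul(-1, Mul(Rational(1, 56), Rational(-1, 9), Add(294, 801))) = Mul(-1, Mul(Rational(1, 56), Rational(-1, 9), 1095)) = Mul(-1, Rational(-365, 168)) = Rational(365, 168)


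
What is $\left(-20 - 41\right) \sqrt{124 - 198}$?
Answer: $- 61 i \sqrt{74} \approx - 524.74 i$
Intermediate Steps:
$\left(-20 - 41\right) \sqrt{124 - 198} = \left(-20 - 41\right) \sqrt{-74} = - 61 i \sqrt{74}$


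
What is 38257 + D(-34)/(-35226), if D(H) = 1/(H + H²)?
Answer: 1512053294003/39523572 ≈ 38257.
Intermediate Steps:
38257 + D(-34)/(-35226) = 38257 + (1/((-34)*(1 - 34)))/(-35226) = 38257 - 1/34/(-33)*(-1/35226) = 38257 - 1/34*(-1/33)*(-1/35226) = 38257 + (1/1122)*(-1/35226) = 38257 - 1/39523572 = 1512053294003/39523572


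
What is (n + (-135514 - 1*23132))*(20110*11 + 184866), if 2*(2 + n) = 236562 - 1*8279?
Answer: -18073021494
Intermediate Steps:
n = 228279/2 (n = -2 + (236562 - 1*8279)/2 = -2 + (236562 - 8279)/2 = -2 + (½)*228283 = -2 + 228283/2 = 228279/2 ≈ 1.1414e+5)
(n + (-135514 - 1*23132))*(20110*11 + 184866) = (228279/2 + (-135514 - 1*23132))*(20110*11 + 184866) = (228279/2 + (-135514 - 23132))*(221210 + 184866) = (228279/2 - 158646)*406076 = -89013/2*406076 = -18073021494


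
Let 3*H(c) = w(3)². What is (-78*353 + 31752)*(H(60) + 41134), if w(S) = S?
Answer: 173515866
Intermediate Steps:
H(c) = 3 (H(c) = (⅓)*3² = (⅓)*9 = 3)
(-78*353 + 31752)*(H(60) + 41134) = (-78*353 + 31752)*(3 + 41134) = (-27534 + 31752)*41137 = 4218*41137 = 173515866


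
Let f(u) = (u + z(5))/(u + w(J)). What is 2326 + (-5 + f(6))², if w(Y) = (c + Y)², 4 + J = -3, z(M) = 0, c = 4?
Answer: 58679/25 ≈ 2347.2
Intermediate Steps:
J = -7 (J = -4 - 3 = -7)
w(Y) = (4 + Y)²
f(u) = u/(9 + u) (f(u) = (u + 0)/(u + (4 - 7)²) = u/(u + (-3)²) = u/(u + 9) = u/(9 + u))
2326 + (-5 + f(6))² = 2326 + (-5 + 6/(9 + 6))² = 2326 + (-5 + 6/15)² = 2326 + (-5 + 6*(1/15))² = 2326 + (-5 + ⅖)² = 2326 + (-23/5)² = 2326 + 529/25 = 58679/25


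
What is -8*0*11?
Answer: 0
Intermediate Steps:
-8*0*11 = 0*11 = 0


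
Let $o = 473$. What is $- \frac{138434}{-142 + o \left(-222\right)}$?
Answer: $\frac{69217}{52574} \approx 1.3166$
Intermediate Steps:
$- \frac{138434}{-142 + o \left(-222\right)} = - \frac{138434}{-142 + 473 \left(-222\right)} = - \frac{138434}{-142 - 105006} = - \frac{138434}{-105148} = \left(-138434\right) \left(- \frac{1}{105148}\right) = \frac{69217}{52574}$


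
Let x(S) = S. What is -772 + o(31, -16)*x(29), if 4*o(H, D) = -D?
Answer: -656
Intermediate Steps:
o(H, D) = -D/4 (o(H, D) = (-D)/4 = -D/4)
-772 + o(31, -16)*x(29) = -772 - 1/4*(-16)*29 = -772 + 4*29 = -772 + 116 = -656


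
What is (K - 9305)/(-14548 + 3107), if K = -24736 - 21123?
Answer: 55164/11441 ≈ 4.8216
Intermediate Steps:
K = -45859
(K - 9305)/(-14548 + 3107) = (-45859 - 9305)/(-14548 + 3107) = -55164/(-11441) = -55164*(-1/11441) = 55164/11441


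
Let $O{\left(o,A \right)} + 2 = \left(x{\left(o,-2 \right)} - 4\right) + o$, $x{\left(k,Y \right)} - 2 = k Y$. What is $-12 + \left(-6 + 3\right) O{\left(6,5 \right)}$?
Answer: $18$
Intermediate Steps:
$x{\left(k,Y \right)} = 2 + Y k$ ($x{\left(k,Y \right)} = 2 + k Y = 2 + Y k$)
$O{\left(o,A \right)} = -4 - o$ ($O{\left(o,A \right)} = -2 + \left(\left(\left(2 - 2 o\right) - 4\right) + o\right) = -2 + \left(\left(-2 - 2 o\right) + o\right) = -2 - \left(2 + o\right) = -4 - o$)
$-12 + \left(-6 + 3\right) O{\left(6,5 \right)} = -12 + \left(-6 + 3\right) \left(-4 - 6\right) = -12 - 3 \left(-4 - 6\right) = -12 - -30 = -12 + 30 = 18$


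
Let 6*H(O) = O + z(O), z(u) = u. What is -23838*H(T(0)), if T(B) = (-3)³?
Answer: 214542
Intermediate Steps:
T(B) = -27
H(O) = O/3 (H(O) = (O + O)/6 = (2*O)/6 = O/3)
-23838*H(T(0)) = -7946*(-27) = -23838*(-9) = 214542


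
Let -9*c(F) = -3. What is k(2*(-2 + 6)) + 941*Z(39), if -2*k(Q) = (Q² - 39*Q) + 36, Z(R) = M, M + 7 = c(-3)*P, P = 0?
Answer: -6481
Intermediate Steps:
c(F) = ⅓ (c(F) = -⅑*(-3) = ⅓)
M = -7 (M = -7 + (⅓)*0 = -7 + 0 = -7)
Z(R) = -7
k(Q) = -18 - Q²/2 + 39*Q/2 (k(Q) = -((Q² - 39*Q) + 36)/2 = -(36 + Q² - 39*Q)/2 = -18 - Q²/2 + 39*Q/2)
k(2*(-2 + 6)) + 941*Z(39) = (-18 - 4*(-2 + 6)²/2 + 39*(2*(-2 + 6))/2) + 941*(-7) = (-18 - (2*4)²/2 + 39*(2*4)/2) - 6587 = (-18 - ½*8² + (39/2)*8) - 6587 = (-18 - ½*64 + 156) - 6587 = (-18 - 32 + 156) - 6587 = 106 - 6587 = -6481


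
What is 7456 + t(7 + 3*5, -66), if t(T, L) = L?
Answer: 7390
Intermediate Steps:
7456 + t(7 + 3*5, -66) = 7456 - 66 = 7390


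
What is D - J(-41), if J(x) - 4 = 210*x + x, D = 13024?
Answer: 21671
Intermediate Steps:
J(x) = 4 + 211*x (J(x) = 4 + (210*x + x) = 4 + 211*x)
D - J(-41) = 13024 - (4 + 211*(-41)) = 13024 - (4 - 8651) = 13024 - 1*(-8647) = 13024 + 8647 = 21671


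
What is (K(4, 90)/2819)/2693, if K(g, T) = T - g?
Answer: 86/7591567 ≈ 1.1328e-5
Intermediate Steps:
(K(4, 90)/2819)/2693 = ((90 - 1*4)/2819)/2693 = ((90 - 4)*(1/2819))*(1/2693) = (86*(1/2819))*(1/2693) = (86/2819)*(1/2693) = 86/7591567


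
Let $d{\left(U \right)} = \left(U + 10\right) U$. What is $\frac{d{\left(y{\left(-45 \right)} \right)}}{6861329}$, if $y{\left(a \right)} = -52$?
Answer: $\frac{2184}{6861329} \approx 0.00031831$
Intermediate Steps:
$d{\left(U \right)} = U \left(10 + U\right)$ ($d{\left(U \right)} = \left(10 + U\right) U = U \left(10 + U\right)$)
$\frac{d{\left(y{\left(-45 \right)} \right)}}{6861329} = \frac{\left(-52\right) \left(10 - 52\right)}{6861329} = \left(-52\right) \left(-42\right) \frac{1}{6861329} = 2184 \cdot \frac{1}{6861329} = \frac{2184}{6861329}$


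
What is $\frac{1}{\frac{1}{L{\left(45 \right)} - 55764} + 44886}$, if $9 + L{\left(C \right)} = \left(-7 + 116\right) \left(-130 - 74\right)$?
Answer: $\frac{78009}{3501511973} \approx 2.2279 \cdot 10^{-5}$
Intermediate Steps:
$L{\left(C \right)} = -22245$ ($L{\left(C \right)} = -9 + \left(-7 + 116\right) \left(-130 - 74\right) = -9 + 109 \left(-204\right) = -9 - 22236 = -22245$)
$\frac{1}{\frac{1}{L{\left(45 \right)} - 55764} + 44886} = \frac{1}{\frac{1}{-22245 - 55764} + 44886} = \frac{1}{\frac{1}{-78009} + 44886} = \frac{1}{- \frac{1}{78009} + 44886} = \frac{1}{\frac{3501511973}{78009}} = \frac{78009}{3501511973}$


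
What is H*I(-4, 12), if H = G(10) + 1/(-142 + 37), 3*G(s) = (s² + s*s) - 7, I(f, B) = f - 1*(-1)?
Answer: -6754/35 ≈ -192.97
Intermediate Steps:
I(f, B) = 1 + f (I(f, B) = f + 1 = 1 + f)
G(s) = -7/3 + 2*s²/3 (G(s) = ((s² + s*s) - 7)/3 = ((s² + s²) - 7)/3 = (2*s² - 7)/3 = (-7 + 2*s²)/3 = -7/3 + 2*s²/3)
H = 6754/105 (H = (-7/3 + (⅔)*10²) + 1/(-142 + 37) = (-7/3 + (⅔)*100) + 1/(-105) = (-7/3 + 200/3) - 1/105 = 193/3 - 1/105 = 6754/105 ≈ 64.324)
H*I(-4, 12) = 6754*(1 - 4)/105 = (6754/105)*(-3) = -6754/35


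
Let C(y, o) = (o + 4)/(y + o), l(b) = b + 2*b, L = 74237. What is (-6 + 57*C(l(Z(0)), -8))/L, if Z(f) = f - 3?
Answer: 126/1262029 ≈ 9.9839e-5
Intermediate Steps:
Z(f) = -3 + f
l(b) = 3*b
C(y, o) = (4 + o)/(o + y)
(-6 + 57*C(l(Z(0)), -8))/L = (-6 + 57*((4 - 8)/(-8 + 3*(-3 + 0))))/74237 = (-6 + 57*(-4/(-8 + 3*(-3))))*(1/74237) = (-6 + 57*(-4/(-8 - 9)))*(1/74237) = (-6 + 57*(-4/(-17)))*(1/74237) = (-6 + 57*(-1/17*(-4)))*(1/74237) = (-6 + 57*(4/17))*(1/74237) = (-6 + 228/17)*(1/74237) = (126/17)*(1/74237) = 126/1262029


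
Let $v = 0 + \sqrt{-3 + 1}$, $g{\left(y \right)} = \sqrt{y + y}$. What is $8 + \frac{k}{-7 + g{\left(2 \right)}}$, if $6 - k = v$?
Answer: $\frac{34}{5} + \frac{i \sqrt{2}}{5} \approx 6.8 + 0.28284 i$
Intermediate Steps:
$g{\left(y \right)} = \sqrt{2} \sqrt{y}$ ($g{\left(y \right)} = \sqrt{2 y} = \sqrt{2} \sqrt{y}$)
$v = i \sqrt{2}$ ($v = 0 + \sqrt{-2} = 0 + i \sqrt{2} = i \sqrt{2} \approx 1.4142 i$)
$k = 6 - i \sqrt{2} \approx 6.0 - 1.4142 i$
$8 + \frac{k}{-7 + g{\left(2 \right)}} = 8 + \frac{6 - i \sqrt{2}}{-7 + \sqrt{2} \sqrt{2}} = 8 + \frac{6 - i \sqrt{2}}{-7 + 2} = 8 + \frac{6 - i \sqrt{2}}{-5} = 8 - \frac{6 - i \sqrt{2}}{5} = 8 - \left(\frac{6}{5} - \frac{i \sqrt{2}}{5}\right) = \frac{34}{5} + \frac{i \sqrt{2}}{5}$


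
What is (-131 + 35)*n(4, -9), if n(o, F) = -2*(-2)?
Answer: -384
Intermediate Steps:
n(o, F) = 4
(-131 + 35)*n(4, -9) = (-131 + 35)*4 = -96*4 = -384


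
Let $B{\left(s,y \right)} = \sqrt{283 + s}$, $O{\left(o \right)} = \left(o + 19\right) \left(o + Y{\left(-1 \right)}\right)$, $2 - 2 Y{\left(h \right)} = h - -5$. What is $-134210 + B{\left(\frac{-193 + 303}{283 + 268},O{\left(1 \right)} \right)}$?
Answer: $-134210 + \frac{\sqrt{85979693}}{551} \approx -1.3419 \cdot 10^{5}$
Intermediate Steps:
$Y{\left(h \right)} = - \frac{3}{2} - \frac{h}{2}$ ($Y{\left(h \right)} = 1 - \frac{h - -5}{2} = 1 - \frac{h + 5}{2} = 1 - \frac{5 + h}{2} = 1 - \left(\frac{5}{2} + \frac{h}{2}\right) = - \frac{3}{2} - \frac{h}{2}$)
$O{\left(o \right)} = \left(-1 + o\right) \left(19 + o\right)$ ($O{\left(o \right)} = \left(o + 19\right) \left(o - 1\right) = \left(19 + o\right) \left(o + \left(- \frac{3}{2} + \frac{1}{2}\right)\right) = \left(19 + o\right) \left(o - 1\right) = \left(19 + o\right) \left(-1 + o\right) = \left(-1 + o\right) \left(19 + o\right)$)
$-134210 + B{\left(\frac{-193 + 303}{283 + 268},O{\left(1 \right)} \right)} = -134210 + \sqrt{283 + \frac{-193 + 303}{283 + 268}} = -134210 + \sqrt{283 + \frac{110}{551}} = -134210 + \sqrt{\frac{156043}{551}} = -134210 + \frac{\sqrt{85979693}}{551}$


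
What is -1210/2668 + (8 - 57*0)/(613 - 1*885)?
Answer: -5476/11339 ≈ -0.48293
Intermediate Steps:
-1210/2668 + (8 - 57*0)/(613 - 1*885) = -1210*1/2668 + (8 - 19*0)/(613 - 885) = -605/1334 + (8 + 0)/(-272) = -605/1334 + 8*(-1/272) = -605/1334 - 1/34 = -5476/11339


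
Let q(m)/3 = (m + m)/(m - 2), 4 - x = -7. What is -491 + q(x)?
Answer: -1451/3 ≈ -483.67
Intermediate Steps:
x = 11 (x = 4 - 1*(-7) = 4 + 7 = 11)
q(m) = 6*m/(-2 + m) (q(m) = 3*((m + m)/(m - 2)) = 3*((2*m)/(-2 + m)) = 3*(2*m/(-2 + m)) = 6*m/(-2 + m))
-491 + q(x) = -491 + 6*11/(-2 + 11) = -491 + 6*11/9 = -491 + 6*11*(⅑) = -491 + 22/3 = -1451/3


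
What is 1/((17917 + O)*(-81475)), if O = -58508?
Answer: 1/3307151725 ≈ 3.0238e-10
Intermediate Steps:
1/((17917 + O)*(-81475)) = 1/((17917 - 58508)*(-81475)) = -1/81475/(-40591) = -1/40591*(-1/81475) = 1/3307151725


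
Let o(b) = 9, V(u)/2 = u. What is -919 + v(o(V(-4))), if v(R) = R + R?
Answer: -901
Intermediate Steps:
V(u) = 2*u
v(R) = 2*R
-919 + v(o(V(-4))) = -919 + 2*9 = -919 + 18 = -901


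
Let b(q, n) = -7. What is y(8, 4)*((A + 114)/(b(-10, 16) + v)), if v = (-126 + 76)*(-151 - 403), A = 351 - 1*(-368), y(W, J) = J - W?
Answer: -196/1629 ≈ -0.12032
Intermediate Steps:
A = 719 (A = 351 + 368 = 719)
v = 27700 (v = -50*(-554) = 27700)
y(8, 4)*((A + 114)/(b(-10, 16) + v)) = (4 - 1*8)*((719 + 114)/(-7 + 27700)) = (4 - 8)*(833/27693) = -3332/27693 = -4*49/1629 = -196/1629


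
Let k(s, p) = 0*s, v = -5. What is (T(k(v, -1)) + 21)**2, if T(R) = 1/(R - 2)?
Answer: 1681/4 ≈ 420.25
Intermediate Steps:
k(s, p) = 0
T(R) = 1/(-2 + R)
(T(k(v, -1)) + 21)**2 = (1/(-2 + 0) + 21)**2 = (1/(-2) + 21)**2 = (-1/2 + 21)**2 = (41/2)**2 = 1681/4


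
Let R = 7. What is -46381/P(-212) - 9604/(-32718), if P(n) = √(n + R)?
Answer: 686/2337 + 46381*I*√205/205 ≈ 0.29354 + 3239.4*I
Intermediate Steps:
P(n) = √(7 + n) (P(n) = √(n + 7) = √(7 + n))
-46381/P(-212) - 9604/(-32718) = -46381/√(7 - 212) - 9604/(-32718) = -46381*(-I*√205/205) - 9604*(-1/32718) = -46381*(-I*√205/205) + 686/2337 = -(-46381)*I*√205/205 + 686/2337 = 46381*I*√205/205 + 686/2337 = 686/2337 + 46381*I*√205/205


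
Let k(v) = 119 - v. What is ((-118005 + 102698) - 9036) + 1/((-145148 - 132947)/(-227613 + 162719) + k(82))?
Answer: -65219043445/2679173 ≈ -24343.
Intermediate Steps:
((-118005 + 102698) - 9036) + 1/((-145148 - 132947)/(-227613 + 162719) + k(82)) = ((-118005 + 102698) - 9036) + 1/((-145148 - 132947)/(-227613 + 162719) + (119 - 1*82)) = (-15307 - 9036) + 1/(-278095/(-64894) + (119 - 82)) = -24343 + 1/(-278095*(-1/64894) + 37) = -24343 + 1/(278095/64894 + 37) = -24343 + 1/(2679173/64894) = -24343 + 64894/2679173 = -65219043445/2679173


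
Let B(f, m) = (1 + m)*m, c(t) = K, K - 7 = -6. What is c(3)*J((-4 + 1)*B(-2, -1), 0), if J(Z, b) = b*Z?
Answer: 0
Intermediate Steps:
K = 1 (K = 7 - 6 = 1)
c(t) = 1
B(f, m) = m*(1 + m)
J(Z, b) = Z*b
c(3)*J((-4 + 1)*B(-2, -1), 0) = 1*(((-4 + 1)*(-(1 - 1)))*0) = 1*(-(-3)*0*0) = 1*(-3*0*0) = 1*(0*0) = 1*0 = 0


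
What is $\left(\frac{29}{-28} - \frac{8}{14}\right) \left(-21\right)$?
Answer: $\frac{135}{4} \approx 33.75$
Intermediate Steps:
$\left(\frac{29}{-28} - \frac{8}{14}\right) \left(-21\right) = \left(29 \left(- \frac{1}{28}\right) - \frac{4}{7}\right) \left(-21\right) = \left(- \frac{29}{28} - \frac{4}{7}\right) \left(-21\right) = \left(- \frac{45}{28}\right) \left(-21\right) = \frac{135}{4}$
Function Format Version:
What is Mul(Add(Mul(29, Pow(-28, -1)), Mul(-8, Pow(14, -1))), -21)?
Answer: Rational(135, 4) ≈ 33.750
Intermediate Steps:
Mul(Add(Mul(29, Pow(-28, -1)), Mul(-8, Pow(14, -1))), -21) = Mul(Add(Mul(29, Rational(-1, 28)), Mul(-8, Rational(1, 14))), -21) = Mul(Add(Rational(-29, 28), Rational(-4, 7)), -21) = Mul(Rational(-45, 28), -21) = Rational(135, 4)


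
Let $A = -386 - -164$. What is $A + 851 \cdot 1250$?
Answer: $1063528$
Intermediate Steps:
$A = -222$ ($A = -386 + 164 = -222$)
$A + 851 \cdot 1250 = -222 + 851 \cdot 1250 = -222 + 1063750 = 1063528$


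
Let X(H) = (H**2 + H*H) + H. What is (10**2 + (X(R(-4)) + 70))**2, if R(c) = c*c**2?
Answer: 68856804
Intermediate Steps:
R(c) = c**3
X(H) = H + 2*H**2 (X(H) = (H**2 + H**2) + H = 2*H**2 + H = H + 2*H**2)
(10**2 + (X(R(-4)) + 70))**2 = (10**2 + ((-4)**3*(1 + 2*(-4)**3) + 70))**2 = (100 + (-64*(1 + 2*(-64)) + 70))**2 = (100 + (-64*(1 - 128) + 70))**2 = (100 + (-64*(-127) + 70))**2 = (100 + (8128 + 70))**2 = (100 + 8198)**2 = 8298**2 = 68856804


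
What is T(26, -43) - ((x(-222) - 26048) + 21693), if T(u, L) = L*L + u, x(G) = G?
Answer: 6452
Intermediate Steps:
T(u, L) = u + L² (T(u, L) = L² + u = u + L²)
T(26, -43) - ((x(-222) - 26048) + 21693) = (26 + (-43)²) - ((-222 - 26048) + 21693) = (26 + 1849) - (-26270 + 21693) = 1875 - 1*(-4577) = 1875 + 4577 = 6452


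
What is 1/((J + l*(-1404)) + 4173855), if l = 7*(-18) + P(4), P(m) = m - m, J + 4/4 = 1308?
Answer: 1/4352066 ≈ 2.2978e-7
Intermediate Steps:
J = 1307 (J = -1 + 1308 = 1307)
P(m) = 0
l = -126 (l = 7*(-18) + 0 = -126 + 0 = -126)
1/((J + l*(-1404)) + 4173855) = 1/((1307 - 126*(-1404)) + 4173855) = 1/((1307 + 176904) + 4173855) = 1/(178211 + 4173855) = 1/4352066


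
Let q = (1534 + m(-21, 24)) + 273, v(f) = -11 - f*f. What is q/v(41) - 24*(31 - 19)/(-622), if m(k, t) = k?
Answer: -3317/5598 ≈ -0.59253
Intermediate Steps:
v(f) = -11 - f²
q = 1786 (q = (1534 - 21) + 273 = 1513 + 273 = 1786)
q/v(41) - 24*(31 - 19)/(-622) = 1786/(-11 - 1*41²) - 24*(31 - 19)/(-622) = 1786/(-11 - 1*1681) - 24*12*(-1/622) = 1786/(-11 - 1681) - 288*(-1/622) = 1786/(-1692) + 144/311 = 1786*(-1/1692) + 144/311 = -19/18 + 144/311 = -3317/5598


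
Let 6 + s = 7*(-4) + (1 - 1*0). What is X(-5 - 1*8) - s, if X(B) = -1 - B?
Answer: 45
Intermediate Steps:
s = -33 (s = -6 + (7*(-4) + (1 - 1*0)) = -6 + (-28 + (1 + 0)) = -6 + (-28 + 1) = -6 - 27 = -33)
X(-5 - 1*8) - s = (-1 - (-5 - 1*8)) - 1*(-33) = (-1 - (-5 - 8)) + 33 = (-1 - 1*(-13)) + 33 = (-1 + 13) + 33 = 12 + 33 = 45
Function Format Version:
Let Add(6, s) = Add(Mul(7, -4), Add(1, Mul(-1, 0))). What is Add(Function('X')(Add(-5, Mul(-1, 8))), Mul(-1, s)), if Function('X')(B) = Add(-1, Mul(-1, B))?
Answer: 45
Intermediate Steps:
s = -33 (s = Add(-6, Add(Mul(7, -4), Add(1, Mul(-1, 0)))) = Add(-6, Add(-28, Add(1, 0))) = Add(-6, Add(-28, 1)) = Add(-6, -27) = -33)
Add(Function('X')(Add(-5, Mul(-1, 8))), Mul(-1, s)) = Add(Add(-1, Mul(-1, Add(-5, Mul(-1, 8)))), Mul(-1, -33)) = Add(Add(-1, Mul(-1, Add(-5, -8))), 33) = Add(Add(-1, Mul(-1, -13)), 33) = Add(Add(-1, 13), 33) = Add(12, 33) = 45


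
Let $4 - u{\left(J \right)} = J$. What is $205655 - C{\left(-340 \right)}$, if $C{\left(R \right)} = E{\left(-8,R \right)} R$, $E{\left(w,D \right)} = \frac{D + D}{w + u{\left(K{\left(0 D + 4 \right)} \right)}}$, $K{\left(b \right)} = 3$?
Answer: $\frac{1670785}{7} \approx 2.3868 \cdot 10^{5}$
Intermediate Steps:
$u{\left(J \right)} = 4 - J$
$E{\left(w,D \right)} = \frac{2 D}{1 + w}$ ($E{\left(w,D \right)} = \frac{D + D}{w + \left(4 - 3\right)} = \frac{2 D}{w + \left(4 - 3\right)} = \frac{2 D}{w + 1} = \frac{2 D}{1 + w}$)
$C{\left(R \right)} = - \frac{2 R^{2}}{7}$ ($C{\left(R \right)} = \frac{2 R}{1 - 8} R = \frac{2 R}{-7} R = 2 R \left(- \frac{1}{7}\right) R = - \frac{2 R}{7} R = - \frac{2 R^{2}}{7}$)
$205655 - C{\left(-340 \right)} = 205655 - - \frac{2 \left(-340\right)^{2}}{7} = 205655 - \left(- \frac{2}{7}\right) 115600 = 205655 - - \frac{231200}{7} = 205655 + \frac{231200}{7} = \frac{1670785}{7}$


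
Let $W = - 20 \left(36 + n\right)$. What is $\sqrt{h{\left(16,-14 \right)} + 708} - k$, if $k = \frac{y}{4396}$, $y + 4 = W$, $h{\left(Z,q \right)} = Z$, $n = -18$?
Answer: $\frac{13}{157} + 2 \sqrt{181} \approx 26.99$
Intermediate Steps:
$W = -360$ ($W = - 20 \left(36 - 18\right) = \left(-20\right) 18 = -360$)
$y = -364$ ($y = -4 - 360 = -364$)
$k = - \frac{13}{157}$ ($k = - \frac{364}{4396} = \left(-364\right) \frac{1}{4396} = - \frac{13}{157} \approx -0.082803$)
$\sqrt{h{\left(16,-14 \right)} + 708} - k = \sqrt{16 + 708} - - \frac{13}{157} = \sqrt{724} + \frac{13}{157} = 2 \sqrt{181} + \frac{13}{157} = \frac{13}{157} + 2 \sqrt{181}$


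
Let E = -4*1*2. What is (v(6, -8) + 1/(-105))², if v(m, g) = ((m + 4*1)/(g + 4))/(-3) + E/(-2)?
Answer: 1026169/44100 ≈ 23.269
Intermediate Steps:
E = -8 (E = -4*2 = -8)
v(m, g) = 4 - (4 + m)/(3*(4 + g)) (v(m, g) = ((m + 4*1)/(g + 4))/(-3) - 8/(-2) = ((m + 4)/(4 + g))*(-⅓) - 8*(-½) = ((4 + m)/(4 + g))*(-⅓) + 4 = -(4 + m)/(3*(4 + g)) + 4 = 4 - (4 + m)/(3*(4 + g)))
(v(6, -8) + 1/(-105))² = ((44 - 1*6 + 12*(-8))/(3*(4 - 8)) + 1/(-105))² = ((⅓)*(44 - 6 - 96)/(-4) - 1/105)² = ((⅓)*(-¼)*(-58) - 1/105)² = (29/6 - 1/105)² = (1013/210)² = 1026169/44100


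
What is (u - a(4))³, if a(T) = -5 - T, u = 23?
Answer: 32768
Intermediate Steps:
(u - a(4))³ = (23 - (-5 - 1*4))³ = (23 - (-5 - 4))³ = (23 - 1*(-9))³ = (23 + 9)³ = 32³ = 32768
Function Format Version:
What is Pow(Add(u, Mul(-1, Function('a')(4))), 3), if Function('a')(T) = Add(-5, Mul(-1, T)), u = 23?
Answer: 32768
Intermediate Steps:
Pow(Add(u, Mul(-1, Function('a')(4))), 3) = Pow(Add(23, Mul(-1, Add(-5, Mul(-1, 4)))), 3) = Pow(Add(23, Mul(-1, Add(-5, -4))), 3) = Pow(Add(23, Mul(-1, -9)), 3) = Pow(Add(23, 9), 3) = Pow(32, 3) = 32768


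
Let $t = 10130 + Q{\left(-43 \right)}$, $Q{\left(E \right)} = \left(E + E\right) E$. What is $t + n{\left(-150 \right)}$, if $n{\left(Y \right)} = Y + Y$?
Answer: $13528$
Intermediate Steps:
$n{\left(Y \right)} = 2 Y$
$Q{\left(E \right)} = 2 E^{2}$ ($Q{\left(E \right)} = 2 E E = 2 E^{2}$)
$t = 13828$ ($t = 10130 + 2 \left(-43\right)^{2} = 10130 + 2 \cdot 1849 = 10130 + 3698 = 13828$)
$t + n{\left(-150 \right)} = 13828 + 2 \left(-150\right) = 13828 - 300 = 13528$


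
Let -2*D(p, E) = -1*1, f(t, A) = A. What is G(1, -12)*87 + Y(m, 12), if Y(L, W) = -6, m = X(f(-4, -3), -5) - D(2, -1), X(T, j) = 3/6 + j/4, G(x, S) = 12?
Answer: 1038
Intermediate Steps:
D(p, E) = ½ (D(p, E) = -(-1)/2 = -½*(-1) = ½)
X(T, j) = ½ + j/4 (X(T, j) = 3*(⅙) + j*(¼) = ½ + j/4)
m = -5/4 (m = (½ + (¼)*(-5)) - 1*½ = (½ - 5/4) - ½ = -¾ - ½ = -5/4 ≈ -1.2500)
G(1, -12)*87 + Y(m, 12) = 12*87 - 6 = 1044 - 6 = 1038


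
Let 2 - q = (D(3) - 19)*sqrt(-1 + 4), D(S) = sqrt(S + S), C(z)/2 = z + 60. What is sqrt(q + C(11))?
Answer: sqrt(144 - 3*sqrt(2) + 19*sqrt(3)) ≈ 13.140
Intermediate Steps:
C(z) = 120 + 2*z (C(z) = 2*(z + 60) = 2*(60 + z) = 120 + 2*z)
D(S) = sqrt(2)*sqrt(S) (D(S) = sqrt(2*S) = sqrt(2)*sqrt(S))
q = 2 - sqrt(3)*(-19 + sqrt(6)) (q = 2 - (sqrt(2)*sqrt(3) - 19)*sqrt(-1 + 4) = 2 - (sqrt(6) - 19)*sqrt(3) = 2 - (-19 + sqrt(6))*sqrt(3) = 2 - sqrt(3)*(-19 + sqrt(6)) ≈ 30.666)
sqrt(q + C(11)) = sqrt((2 - 3*sqrt(2) + 19*sqrt(3)) + (120 + 2*11)) = sqrt((2 - 3*sqrt(2) + 19*sqrt(3)) + (120 + 22)) = sqrt((2 - 3*sqrt(2) + 19*sqrt(3)) + 142) = sqrt(144 - 3*sqrt(2) + 19*sqrt(3))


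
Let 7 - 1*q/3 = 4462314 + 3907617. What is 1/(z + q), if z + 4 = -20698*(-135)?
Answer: -1/22315546 ≈ -4.4812e-8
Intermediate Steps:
q = -25109772 (q = 21 - 3*(4462314 + 3907617) = 21 - 3*8369931 = 21 - 25109793 = -25109772)
z = 2794226 (z = -4 - 20698*(-135) = -4 + 2794230 = 2794226)
1/(z + q) = 1/(2794226 - 25109772) = 1/(-22315546) = -1/22315546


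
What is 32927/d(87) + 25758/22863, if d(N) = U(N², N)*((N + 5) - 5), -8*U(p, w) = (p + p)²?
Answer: 42793918377968/37984658366547 ≈ 1.1266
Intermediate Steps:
U(p, w) = -p²/2 (U(p, w) = -(p + p)²/8 = -4*p²/8 = -p²/2)
d(N) = -N⁵/2 (d(N) = (-N⁴/2)*((N + 5) - 5) = (-N⁴/2)*((5 + N) - 5) = (-N⁴/2)*N = -N⁵/2)
32927/d(87) + 25758/22863 = 32927/((-½*87⁵)) + 25758/22863 = 32927/((-½*4984209207)) + 25758*(1/22863) = 32927/(-4984209207/2) + 8586/7621 = 32927*(-2/4984209207) + 8586/7621 = -65854/4984209207 + 8586/7621 = 42793918377968/37984658366547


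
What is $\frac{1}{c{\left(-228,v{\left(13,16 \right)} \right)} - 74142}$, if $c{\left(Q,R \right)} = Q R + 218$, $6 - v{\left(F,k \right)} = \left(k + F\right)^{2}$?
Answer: $\frac{1}{116456} \approx 8.5869 \cdot 10^{-6}$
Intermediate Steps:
$v{\left(F,k \right)} = 6 - \left(F + k\right)^{2}$ ($v{\left(F,k \right)} = 6 - \left(k + F\right)^{2} = 6 - \left(F + k\right)^{2}$)
$c{\left(Q,R \right)} = 218 + Q R$
$\frac{1}{c{\left(-228,v{\left(13,16 \right)} \right)} - 74142} = \frac{1}{\left(218 - 228 \left(6 - \left(13 + 16\right)^{2}\right)\right) - 74142} = \frac{1}{\left(218 - 228 \left(6 - 29^{2}\right)\right) - 74142} = \frac{1}{\left(218 - 228 \left(6 - 841\right)\right) - 74142} = \frac{1}{\left(218 - -190380\right) - 74142} = \frac{1}{\left(218 + 190380\right) - 74142} = \frac{1}{190598 - 74142} = \frac{1}{116456}$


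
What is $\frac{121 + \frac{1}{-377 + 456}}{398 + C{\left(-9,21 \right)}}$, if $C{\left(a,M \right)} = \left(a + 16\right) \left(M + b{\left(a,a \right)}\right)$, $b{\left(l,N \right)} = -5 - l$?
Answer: $\frac{9560}{45267} \approx 0.21119$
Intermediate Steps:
$C{\left(a,M \right)} = \left(16 + a\right) \left(-5 + M - a\right)$ ($C{\left(a,M \right)} = \left(a + 16\right) \left(M - \left(5 + a\right)\right) = \left(16 + a\right) \left(-5 + M - a\right)$)
$\frac{121 + \frac{1}{-377 + 456}}{398 + C{\left(-9,21 \right)}} = \frac{121 + \frac{1}{-377 + 456}}{398 - -175} = \frac{121 + \frac{1}{79}}{398 - -175} = \frac{9560}{79 \left(398 + 175\right)} = \frac{9560}{79 \cdot 573} = \frac{9560}{79} \cdot \frac{1}{573} = \frac{9560}{45267}$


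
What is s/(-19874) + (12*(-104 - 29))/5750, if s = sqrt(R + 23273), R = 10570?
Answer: -798/2875 - sqrt(33843)/19874 ≈ -0.28682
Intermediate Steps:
s = sqrt(33843) (s = sqrt(10570 + 23273) = sqrt(33843) ≈ 183.96)
s/(-19874) + (12*(-104 - 29))/5750 = sqrt(33843)/(-19874) + (12*(-104 - 29))/5750 = sqrt(33843)*(-1/19874) + (12*(-133))*(1/5750) = -sqrt(33843)/19874 - 1596*1/5750 = -sqrt(33843)/19874 - 798/2875 = -798/2875 - sqrt(33843)/19874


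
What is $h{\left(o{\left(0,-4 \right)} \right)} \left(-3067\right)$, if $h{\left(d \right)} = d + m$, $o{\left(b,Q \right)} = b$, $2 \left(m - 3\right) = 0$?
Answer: $-9201$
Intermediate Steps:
$m = 3$ ($m = 3 + \frac{1}{2} \cdot 0 = 3 + 0 = 3$)
$h{\left(d \right)} = 3 + d$ ($h{\left(d \right)} = d + 3 = 3 + d$)
$h{\left(o{\left(0,-4 \right)} \right)} \left(-3067\right) = \left(3 + 0\right) \left(-3067\right) = 3 \left(-3067\right) = -9201$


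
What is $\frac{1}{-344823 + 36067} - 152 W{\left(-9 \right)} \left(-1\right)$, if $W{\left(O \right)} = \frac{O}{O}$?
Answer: $\frac{46930911}{308756} \approx 152.0$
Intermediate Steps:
$W{\left(O \right)} = 1$
$\frac{1}{-344823 + 36067} - 152 W{\left(-9 \right)} \left(-1\right) = \frac{1}{-344823 + 36067} - 152 \cdot 1 \left(-1\right) = \frac{1}{-308756} - -152 = - \frac{1}{308756} + 152 = \frac{46930911}{308756}$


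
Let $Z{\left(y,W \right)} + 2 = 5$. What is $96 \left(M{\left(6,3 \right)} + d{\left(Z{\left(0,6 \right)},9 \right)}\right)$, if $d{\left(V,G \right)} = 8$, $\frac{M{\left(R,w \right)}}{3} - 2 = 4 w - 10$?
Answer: $1920$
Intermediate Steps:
$Z{\left(y,W \right)} = 3$ ($Z{\left(y,W \right)} = -2 + 5 = 3$)
$M{\left(R,w \right)} = -24 + 12 w$ ($M{\left(R,w \right)} = 6 + 3 \left(4 w - 10\right) = 6 + 3 \left(-10 + 4 w\right) = 6 + \left(-30 + 12 w\right) = -24 + 12 w$)
$96 \left(M{\left(6,3 \right)} + d{\left(Z{\left(0,6 \right)},9 \right)}\right) = 96 \left(\left(-24 + 12 \cdot 3\right) + 8\right) = 96 \left(\left(-24 + 36\right) + 8\right) = 96 \left(12 + 8\right) = 96 \cdot 20 = 1920$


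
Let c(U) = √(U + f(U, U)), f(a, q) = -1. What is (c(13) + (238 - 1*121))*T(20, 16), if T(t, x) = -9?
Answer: -1053 - 18*√3 ≈ -1084.2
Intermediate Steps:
c(U) = √(-1 + U) (c(U) = √(U - 1) = √(-1 + U))
(c(13) + (238 - 1*121))*T(20, 16) = (√(-1 + 13) + (238 - 1*121))*(-9) = (√12 + (238 - 121))*(-9) = (2*√3 + 117)*(-9) = (117 + 2*√3)*(-9) = -1053 - 18*√3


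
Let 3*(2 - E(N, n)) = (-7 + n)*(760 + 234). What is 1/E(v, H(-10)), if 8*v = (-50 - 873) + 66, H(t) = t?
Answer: 3/16904 ≈ 0.00017747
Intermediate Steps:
v = -857/8 (v = ((-50 - 873) + 66)/8 = (-923 + 66)/8 = (1/8)*(-857) = -857/8 ≈ -107.13)
E(N, n) = 6964/3 - 994*n/3 (E(N, n) = 2 - (-7 + n)*(760 + 234)/3 = 2 - (-7 + n)*994/3 = 2 - (-6958 + 994*n)/3 = 2 + (6958/3 - 994*n/3) = 6964/3 - 994*n/3)
1/E(v, H(-10)) = 1/(6964/3 - 994/3*(-10)) = 1/(6964/3 + 9940/3) = 1/(16904/3) = 3/16904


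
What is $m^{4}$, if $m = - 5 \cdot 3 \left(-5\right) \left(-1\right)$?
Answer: $31640625$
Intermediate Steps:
$m = -75$ ($m = \left(-5\right) \left(-15\right) \left(-1\right) = 75 \left(-1\right) = -75$)
$m^{4} = \left(-75\right)^{4} = 31640625$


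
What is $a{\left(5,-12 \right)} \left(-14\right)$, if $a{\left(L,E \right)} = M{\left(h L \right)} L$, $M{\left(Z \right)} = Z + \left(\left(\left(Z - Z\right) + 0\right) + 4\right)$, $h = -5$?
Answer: $1470$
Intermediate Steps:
$M{\left(Z \right)} = 4 + Z$ ($M{\left(Z \right)} = Z + \left(\left(0 + 0\right) + 4\right) = Z + \left(0 + 4\right) = Z + 4 = 4 + Z$)
$a{\left(L,E \right)} = L \left(4 - 5 L\right)$ ($a{\left(L,E \right)} = \left(4 - 5 L\right) L = L \left(4 - 5 L\right)$)
$a{\left(5,-12 \right)} \left(-14\right) = 5 \left(4 - 25\right) \left(-14\right) = 5 \left(-21\right) \left(-14\right) = \left(-105\right) \left(-14\right) = 1470$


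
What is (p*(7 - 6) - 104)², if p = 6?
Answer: 9604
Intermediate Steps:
(p*(7 - 6) - 104)² = (6*(7 - 6) - 104)² = (6*1 - 104)² = (6 - 104)² = (-98)² = 9604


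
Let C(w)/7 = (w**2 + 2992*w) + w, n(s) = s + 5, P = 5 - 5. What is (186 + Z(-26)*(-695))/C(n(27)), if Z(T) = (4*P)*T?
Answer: 93/338800 ≈ 0.00027450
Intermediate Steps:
P = 0
n(s) = 5 + s
Z(T) = 0 (Z(T) = (4*0)*T = 0*T = 0)
C(w) = 7*w**2 + 20951*w (C(w) = 7*((w**2 + 2992*w) + w) = 7*(w**2 + 2993*w) = 7*w**2 + 20951*w)
(186 + Z(-26)*(-695))/C(n(27)) = (186 + 0*(-695))/((7*(5 + 27)*(2993 + (5 + 27)))) = (186 + 0)/((7*32*(2993 + 32))) = 186/((7*32*3025)) = 186/677600 = 186*(1/677600) = 93/338800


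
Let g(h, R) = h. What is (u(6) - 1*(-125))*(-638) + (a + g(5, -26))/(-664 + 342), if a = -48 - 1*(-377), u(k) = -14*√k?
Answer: -12839917/161 + 8932*√6 ≈ -57872.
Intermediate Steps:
a = 329 (a = -48 + 377 = 329)
(u(6) - 1*(-125))*(-638) + (a + g(5, -26))/(-664 + 342) = (-14*√6 - 1*(-125))*(-638) + (329 + 5)/(-664 + 342) = (-14*√6 + 125)*(-638) + 334/(-322) = (125 - 14*√6)*(-638) + 334*(-1/322) = (-79750 + 8932*√6) - 167/161 = -12839917/161 + 8932*√6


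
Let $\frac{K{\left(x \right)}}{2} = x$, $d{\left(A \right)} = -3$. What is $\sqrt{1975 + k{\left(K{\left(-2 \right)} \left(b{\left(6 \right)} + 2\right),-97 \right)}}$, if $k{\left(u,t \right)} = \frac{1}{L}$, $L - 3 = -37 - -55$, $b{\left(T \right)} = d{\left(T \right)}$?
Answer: $\frac{2 \sqrt{217749}}{21} \approx 44.442$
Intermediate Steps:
$b{\left(T \right)} = -3$
$K{\left(x \right)} = 2 x$
$L = 21$ ($L = 3 - -18 = 3 + \left(-37 + 55\right) = 3 + 18 = 21$)
$k{\left(u,t \right)} = \frac{1}{21}$
$\sqrt{1975 + k{\left(K{\left(-2 \right)} \left(b{\left(6 \right)} + 2\right),-97 \right)}} = \sqrt{1975 + \frac{1}{21}} = \sqrt{\frac{41476}{21}} = \frac{2 \sqrt{217749}}{21}$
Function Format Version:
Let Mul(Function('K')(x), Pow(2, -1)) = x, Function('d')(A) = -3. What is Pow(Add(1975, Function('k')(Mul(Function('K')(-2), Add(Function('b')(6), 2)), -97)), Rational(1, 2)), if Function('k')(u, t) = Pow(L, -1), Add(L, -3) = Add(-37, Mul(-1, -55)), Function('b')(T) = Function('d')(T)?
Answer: Mul(Rational(2, 21), Pow(217749, Rational(1, 2))) ≈ 44.442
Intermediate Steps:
Function('b')(T) = -3
Function('K')(x) = Mul(2, x)
L = 21 (L = Add(3, Add(-37, Mul(-1, -55))) = Add(3, Add(-37, 55)) = Add(3, 18) = 21)
Function('k')(u, t) = Rational(1, 21) (Function('k')(u, t) = Pow(21, -1) = Rational(1, 21))
Pow(Add(1975, Function('k')(Mul(Function('K')(-2), Add(Function('b')(6), 2)), -97)), Rational(1, 2)) = Pow(Add(1975, Rational(1, 21)), Rational(1, 2)) = Pow(Rational(41476, 21), Rational(1, 2)) = Mul(Rational(2, 21), Pow(217749, Rational(1, 2)))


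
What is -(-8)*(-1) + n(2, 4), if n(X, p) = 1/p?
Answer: -31/4 ≈ -7.7500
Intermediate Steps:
-(-8)*(-1) + n(2, 4) = -(-8)*(-1) + 1/4 = -4*2 + 1/4 = -8 + 1/4 = -31/4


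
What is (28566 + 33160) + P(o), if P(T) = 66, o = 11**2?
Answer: 61792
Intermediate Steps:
o = 121
(28566 + 33160) + P(o) = (28566 + 33160) + 66 = 61726 + 66 = 61792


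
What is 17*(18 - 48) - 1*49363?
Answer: -49873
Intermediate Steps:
17*(18 - 48) - 1*49363 = 17*(-30) - 49363 = -510 - 49363 = -49873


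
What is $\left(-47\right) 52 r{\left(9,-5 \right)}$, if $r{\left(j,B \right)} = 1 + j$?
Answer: $-24440$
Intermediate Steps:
$\left(-47\right) 52 r{\left(9,-5 \right)} = \left(-47\right) 52 \left(1 + 9\right) = \left(-2444\right) 10 = -24440$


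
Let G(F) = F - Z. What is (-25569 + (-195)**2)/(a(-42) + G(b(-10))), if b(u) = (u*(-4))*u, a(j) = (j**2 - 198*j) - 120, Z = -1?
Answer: 4152/3187 ≈ 1.3028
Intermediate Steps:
a(j) = -120 + j**2 - 198*j
b(u) = -4*u**2 (b(u) = (-4*u)*u = -4*u**2)
G(F) = 1 + F (G(F) = F - 1*(-1) = F + 1 = 1 + F)
(-25569 + (-195)**2)/(a(-42) + G(b(-10))) = (-25569 + (-195)**2)/((-120 + (-42)**2 - 198*(-42)) + (1 - 4*(-10)**2)) = (-25569 + 38025)/((-120 + 1764 + 8316) + (1 - 4*100)) = 12456/(9960 + (1 - 400)) = 12456/(9960 - 399) = 12456/9561 = 12456*(1/9561) = 4152/3187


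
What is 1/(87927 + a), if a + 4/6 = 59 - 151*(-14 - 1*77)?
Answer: 3/305179 ≈ 9.8303e-6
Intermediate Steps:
a = 41398/3 (a = -2/3 + (59 - 151*(-14 - 1*77)) = -2/3 + (59 - 151*(-14 - 77)) = -2/3 + (59 - 151*(-91)) = -2/3 + (59 + 13741) = -2/3 + 13800 = 41398/3 ≈ 13799.)
1/(87927 + a) = 1/(87927 + 41398/3) = 1/(305179/3) = 3/305179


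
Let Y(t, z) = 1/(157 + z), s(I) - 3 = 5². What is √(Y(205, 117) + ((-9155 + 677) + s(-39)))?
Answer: 7*I*√12946774/274 ≈ 91.924*I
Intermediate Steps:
s(I) = 28 (s(I) = 3 + 5² = 3 + 25 = 28)
√(Y(205, 117) + ((-9155 + 677) + s(-39))) = √(1/(157 + 117) + ((-9155 + 677) + 28)) = √(1/274 + (-8478 + 28)) = √(1/274 - 8450) = √(-2315299/274) = 7*I*√12946774/274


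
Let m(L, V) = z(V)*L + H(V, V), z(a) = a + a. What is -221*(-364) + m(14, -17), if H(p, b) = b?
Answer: 79951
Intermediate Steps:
z(a) = 2*a
m(L, V) = V + 2*L*V (m(L, V) = (2*V)*L + V = 2*L*V + V = V + 2*L*V)
-221*(-364) + m(14, -17) = -221*(-364) - 17*(1 + 2*14) = 80444 - 17*(1 + 28) = 80444 - 17*29 = 80444 - 493 = 79951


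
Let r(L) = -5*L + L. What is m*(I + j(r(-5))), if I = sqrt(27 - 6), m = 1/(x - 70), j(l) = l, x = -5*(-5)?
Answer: -4/9 - sqrt(21)/45 ≈ -0.54628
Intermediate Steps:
r(L) = -4*L
x = 25
m = -1/45 (m = 1/(25 - 70) = 1/(-45) = -1/45 ≈ -0.022222)
I = sqrt(21) ≈ 4.5826
m*(I + j(r(-5))) = -(sqrt(21) - 4*(-5))/45 = -(sqrt(21) + 20)/45 = -(20 + sqrt(21))/45 = -4/9 - sqrt(21)/45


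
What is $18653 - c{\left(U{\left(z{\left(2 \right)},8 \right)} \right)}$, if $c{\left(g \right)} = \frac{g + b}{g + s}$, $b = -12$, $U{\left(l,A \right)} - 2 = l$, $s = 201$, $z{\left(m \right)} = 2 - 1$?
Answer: $\frac{1268407}{68} \approx 18653.0$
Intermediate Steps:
$z{\left(m \right)} = 1$
$U{\left(l,A \right)} = 2 + l$
$c{\left(g \right)} = \frac{-12 + g}{201 + g}$ ($c{\left(g \right)} = \frac{g - 12}{g + 201} = \frac{-12 + g}{201 + g}$)
$18653 - c{\left(U{\left(z{\left(2 \right)},8 \right)} \right)} = 18653 - \frac{-12 + \left(2 + 1\right)}{201 + \left(2 + 1\right)} = 18653 - \frac{-12 + 3}{201 + 3} = 18653 - \frac{1}{204} \left(-9\right) = 18653 - - \frac{3}{68} = 18653 + \frac{3}{68} = \frac{1268407}{68}$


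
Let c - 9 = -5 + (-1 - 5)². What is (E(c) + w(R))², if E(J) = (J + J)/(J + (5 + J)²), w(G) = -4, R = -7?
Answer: 2676496/170569 ≈ 15.692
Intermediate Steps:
c = 40 (c = 9 + (-5 + (-1 - 5)²) = 9 + (-5 + (-6)²) = 9 + (-5 + 36) = 9 + 31 = 40)
E(J) = 2*J/(J + (5 + J)²) (E(J) = (2*J)/(J + (5 + J)²) = 2*J/(J + (5 + J)²))
(E(c) + w(R))² = (2*40/(40 + (5 + 40)²) - 4)² = (2*40/(40 + 45²) - 4)² = (2*40/(40 + 2025) - 4)² = (2*40/2065 - 4)² = (2*40*(1/2065) - 4)² = (16/413 - 4)² = (-1636/413)² = 2676496/170569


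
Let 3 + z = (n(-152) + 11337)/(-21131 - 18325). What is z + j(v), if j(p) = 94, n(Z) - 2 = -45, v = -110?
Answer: 1789601/19728 ≈ 90.714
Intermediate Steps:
n(Z) = -43 (n(Z) = 2 - 45 = -43)
z = -64831/19728 (z = -3 + (-43 + 11337)/(-21131 - 18325) = -3 + 11294/(-39456) = -3 + 11294*(-1/39456) = -3 - 5647/19728 = -64831/19728 ≈ -3.2862)
z + j(v) = -64831/19728 + 94 = 1789601/19728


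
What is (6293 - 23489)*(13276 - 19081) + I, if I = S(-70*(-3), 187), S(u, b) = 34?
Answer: 99822814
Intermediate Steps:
I = 34
(6293 - 23489)*(13276 - 19081) + I = (6293 - 23489)*(13276 - 19081) + 34 = -17196*(-5805) + 34 = 99822780 + 34 = 99822814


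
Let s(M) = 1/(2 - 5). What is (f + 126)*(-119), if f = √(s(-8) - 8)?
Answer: -14994 - 595*I*√3/3 ≈ -14994.0 - 343.52*I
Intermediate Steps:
s(M) = -⅓ (s(M) = 1/(-3) = -⅓)
f = 5*I*√3/3 (f = √(-⅓ - 8) = √(-25/3) = 5*I*√3/3 ≈ 2.8868*I)
(f + 126)*(-119) = (5*I*√3/3 + 126)*(-119) = (126 + 5*I*√3/3)*(-119) = -14994 - 595*I*√3/3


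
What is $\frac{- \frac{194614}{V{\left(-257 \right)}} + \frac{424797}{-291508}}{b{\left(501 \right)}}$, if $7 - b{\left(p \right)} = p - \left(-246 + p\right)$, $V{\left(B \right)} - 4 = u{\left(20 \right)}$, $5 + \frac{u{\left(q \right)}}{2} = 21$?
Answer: $\frac{14186707651}{627033708} \approx 22.625$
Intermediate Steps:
$u{\left(q \right)} = 32$ ($u{\left(q \right)} = -10 + 2 \cdot 21 = -10 + 42 = 32$)
$V{\left(B \right)} = 36$ ($V{\left(B \right)} = 4 + 32 = 36$)
$b{\left(p \right)} = -239$ ($b{\left(p \right)} = 7 - \left(p - \left(-246 + p\right)\right) = 7 - 246 = -239$)
$\frac{- \frac{194614}{V{\left(-257 \right)}} + \frac{424797}{-291508}}{b{\left(501 \right)}} = \frac{- \frac{194614}{36} + \frac{424797}{-291508}}{-239} = \left(\left(-194614\right) \frac{1}{36} + 424797 \left(- \frac{1}{291508}\right)\right) \left(- \frac{1}{239}\right) = \left(- \frac{97307}{18} - \frac{424797}{291508}\right) \left(- \frac{1}{239}\right) = \left(- \frac{14186707651}{2623572}\right) \left(- \frac{1}{239}\right) = \frac{14186707651}{627033708}$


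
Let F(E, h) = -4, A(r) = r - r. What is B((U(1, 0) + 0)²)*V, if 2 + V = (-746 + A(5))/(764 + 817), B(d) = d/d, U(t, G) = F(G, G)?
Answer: -3908/1581 ≈ -2.4719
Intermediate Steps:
A(r) = 0
U(t, G) = -4
B(d) = 1
V = -3908/1581 (V = -2 + (-746 + 0)/(764 + 817) = -2 - 746/1581 = -3908/1581 ≈ -2.4719)
B((U(1, 0) + 0)²)*V = 1*(-3908/1581) = -3908/1581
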